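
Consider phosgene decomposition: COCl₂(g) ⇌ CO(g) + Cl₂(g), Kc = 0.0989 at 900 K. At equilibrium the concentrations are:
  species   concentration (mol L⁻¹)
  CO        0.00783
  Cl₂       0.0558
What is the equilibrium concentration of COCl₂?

At equilibrium, Kc = [CO]·[Cl₂] / [COCl₂] = 0.0989.
(0.00783)·(0.0558) / ([COCl₂]) = 0.0989
[COCl₂] = 0.00442 mol L⁻¹

[COCl₂] = 0.00442 mol L⁻¹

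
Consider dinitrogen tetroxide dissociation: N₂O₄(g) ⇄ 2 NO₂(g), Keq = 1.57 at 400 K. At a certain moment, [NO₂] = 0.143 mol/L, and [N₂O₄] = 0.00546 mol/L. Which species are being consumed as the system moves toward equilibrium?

NO₂ (products)

Q = [NO₂]² / [N₂O₄] = (0.143)² / (0.00546) = 3.75
Q = 3.75 > Keq = 1.57: net reverse reaction.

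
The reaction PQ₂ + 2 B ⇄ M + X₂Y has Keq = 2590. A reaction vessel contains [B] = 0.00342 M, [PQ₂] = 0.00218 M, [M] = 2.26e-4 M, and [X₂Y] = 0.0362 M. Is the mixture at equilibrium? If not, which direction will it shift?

no; Q < K, reaction proceeds forward

Q = [M]·[X₂Y] / ([PQ₂]·[B]²) = (2.26e-4)·(0.0362) / ((0.00218)·(0.00342)²) = 321
Q = 321 < Keq = 2590: net forward reaction.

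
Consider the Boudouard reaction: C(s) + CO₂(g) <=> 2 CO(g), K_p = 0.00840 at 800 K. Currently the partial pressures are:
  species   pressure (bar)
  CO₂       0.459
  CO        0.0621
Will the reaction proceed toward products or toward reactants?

no net change (already at equilibrium)

(C is a pure solid — omitted from Q_p.)
Q_p = P(CO)² / P(CO₂) = (0.0621)² / (0.459) = 0.00840
Q_p = 0.00840 = K_p, so the system is already at equilibrium.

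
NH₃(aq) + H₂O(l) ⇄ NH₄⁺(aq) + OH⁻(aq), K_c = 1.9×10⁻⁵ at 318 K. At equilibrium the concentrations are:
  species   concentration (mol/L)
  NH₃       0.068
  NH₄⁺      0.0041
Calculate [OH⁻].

[OH⁻] = 3.2×10⁻⁴ mol/L

(H₂O is a pure liquid — omitted from K_c.)
At equilibrium, K_c = [NH₄⁺]·[OH⁻] / [NH₃] = 1.9×10⁻⁵.
(0.0041)·([OH⁻]) / (0.068) = 1.9×10⁻⁵
[OH⁻] = 3.15×10⁻⁴ = 3.2×10⁻⁴ mol/L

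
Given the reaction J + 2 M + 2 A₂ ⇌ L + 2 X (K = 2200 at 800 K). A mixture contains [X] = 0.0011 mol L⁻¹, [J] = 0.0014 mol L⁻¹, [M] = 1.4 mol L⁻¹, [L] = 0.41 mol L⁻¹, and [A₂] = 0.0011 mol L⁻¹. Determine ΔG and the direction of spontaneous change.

Q = [L]·[X]² / ([J]·[M]²·[A₂]²) = (0.41)·(0.0011)² / ((0.0014)·(1.4)²·(0.0011)²) = 149
ΔG = RT ln(Q/K) = (8.314 J mol⁻¹ K⁻¹)(800 K) × ln(149/2200)
   = (6.651 kJ/mol)(-2.692) = -17.9 kJ/mol
ΔG < 0, so the forward reaction is spontaneous (proceeds forward).

ΔG = -17.9 kJ/mol; the forward reaction is spontaneous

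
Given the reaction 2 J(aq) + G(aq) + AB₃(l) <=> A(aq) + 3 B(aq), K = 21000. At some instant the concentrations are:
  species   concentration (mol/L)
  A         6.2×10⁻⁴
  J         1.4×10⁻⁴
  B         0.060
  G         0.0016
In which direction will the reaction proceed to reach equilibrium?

to the right

(AB₃ is a pure liquid — omitted from Q.)
Q = [A]·[B]³ / ([J]²·[G]) = (6.2×10⁻⁴)·(0.060)³ / ((1.4×10⁻⁴)²·(0.0016)) = 4300
Q = 4300 < K = 21000, so the forward reaction proceeds.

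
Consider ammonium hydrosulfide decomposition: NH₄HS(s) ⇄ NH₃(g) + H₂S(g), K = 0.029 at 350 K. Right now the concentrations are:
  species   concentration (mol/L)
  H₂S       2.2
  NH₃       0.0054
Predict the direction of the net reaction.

(NH₄HS is a pure solid — omitted from Q.)
Q = [NH₃]·[H₂S] = (0.0054)·(2.2) = 0.012
Q = 0.012 < K = 0.029, so the forward reaction proceeds.

toward products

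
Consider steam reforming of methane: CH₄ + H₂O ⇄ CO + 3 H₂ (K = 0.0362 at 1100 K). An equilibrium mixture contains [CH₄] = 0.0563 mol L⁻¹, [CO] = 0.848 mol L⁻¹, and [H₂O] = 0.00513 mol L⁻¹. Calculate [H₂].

At equilibrium, K = [CO]·[H₂]³ / ([CH₄]·[H₂O]) = 0.0362.
(0.848)·([H₂])³ / ((0.0563)·(0.00513)) = 0.0362
[H₂]³ = 1.23×10⁻⁵ ⇒ [H₂] = 0.0231 mol L⁻¹

[H₂] = 0.0231 mol L⁻¹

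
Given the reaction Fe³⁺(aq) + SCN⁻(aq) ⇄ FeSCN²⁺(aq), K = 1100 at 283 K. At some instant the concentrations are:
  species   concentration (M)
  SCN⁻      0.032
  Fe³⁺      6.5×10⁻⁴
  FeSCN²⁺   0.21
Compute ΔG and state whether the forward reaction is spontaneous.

Q = [FeSCN²⁺] / ([Fe³⁺]·[SCN⁻]) = (0.21) / ((6.5×10⁻⁴)·(0.032)) = 10100
ΔG = RT ln(Q/K) = (8.314 J mol⁻¹ K⁻¹)(283 K) × ln(10100/1100)
   = (2.353 kJ/mol)(2.217) = 5.22 kJ/mol
ΔG > 0, so the forward reaction is non-spontaneous (proceeds in reverse).

ΔG = 5.22 kJ/mol; the forward reaction is non-spontaneous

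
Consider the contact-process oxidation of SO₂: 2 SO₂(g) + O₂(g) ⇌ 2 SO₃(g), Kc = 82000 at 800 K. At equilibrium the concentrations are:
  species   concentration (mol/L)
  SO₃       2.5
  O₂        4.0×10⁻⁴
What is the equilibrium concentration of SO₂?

[SO₂] = 0.44 mol/L

At equilibrium, Kc = [SO₃]² / ([SO₂]²·[O₂]) = 82000.
(2.5)² / (([SO₂])²·(4.0×10⁻⁴)) = 82000
[SO₂]² = 0.191 ⇒ [SO₂] = 0.44 mol/L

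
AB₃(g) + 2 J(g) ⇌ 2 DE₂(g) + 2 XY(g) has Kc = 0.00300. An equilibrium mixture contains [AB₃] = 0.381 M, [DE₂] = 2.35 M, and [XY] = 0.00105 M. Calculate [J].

At equilibrium, Kc = [DE₂]²·[XY]² / ([AB₃]·[J]²) = 0.00300.
(2.35)²·(0.00105)² / ((0.381)·([J])²) = 0.00300
[J]² = 0.00533 ⇒ [J] = 0.0730 M

[J] = 0.0730 M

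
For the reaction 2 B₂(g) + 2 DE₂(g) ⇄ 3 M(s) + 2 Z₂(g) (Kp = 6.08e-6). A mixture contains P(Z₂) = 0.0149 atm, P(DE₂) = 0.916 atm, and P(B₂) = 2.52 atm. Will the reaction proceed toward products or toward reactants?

(M is a pure solid — omitted from Qp.)
Qp = P(Z₂)² / (P(B₂)²·P(DE₂)²) = (0.0149)² / ((2.52)²·(0.916)²) = 4.17e-5
Qp = 4.17e-5 > Kp = 6.08e-6, so the reverse reaction proceeds.

toward reactants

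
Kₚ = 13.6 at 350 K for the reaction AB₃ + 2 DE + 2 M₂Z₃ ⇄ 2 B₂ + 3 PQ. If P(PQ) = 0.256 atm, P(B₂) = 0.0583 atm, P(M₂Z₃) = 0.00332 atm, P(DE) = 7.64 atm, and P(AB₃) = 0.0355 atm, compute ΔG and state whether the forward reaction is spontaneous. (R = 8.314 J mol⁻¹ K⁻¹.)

ΔG = -4.93 kJ/mol; the forward reaction is spontaneous

Qₚ = P(B₂)²·P(PQ)³ / (P(AB₃)·P(DE)²·P(M₂Z₃)²) = (0.0583)²·(0.256)³ / ((0.0355)·(7.64)²·(0.00332)²) = 2.50
ΔG = RT ln(Qₚ/Kₚ) = (8.314 J mol⁻¹ K⁻¹)(350 K) × ln(2.50/13.6)
   = (2.910 kJ/mol)(-1.694) = -4.93 kJ/mol
ΔG < 0, so the forward reaction is spontaneous (proceeds forward).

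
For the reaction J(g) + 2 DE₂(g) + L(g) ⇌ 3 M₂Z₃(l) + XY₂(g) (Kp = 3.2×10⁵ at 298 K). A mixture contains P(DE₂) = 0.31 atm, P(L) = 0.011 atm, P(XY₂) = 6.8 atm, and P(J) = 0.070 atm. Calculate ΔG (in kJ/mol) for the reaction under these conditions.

ΔG = -3.09 kJ/mol

(M₂Z₃ is a pure liquid — omitted from Qp.)
Qp = P(XY₂) / (P(J)·P(DE₂)²·P(L)) = (6.8) / ((0.070)·(0.31)²·(0.011)) = 91900
ΔG = RT ln(Qp/Kp) = (8.314 J mol⁻¹ K⁻¹)(298 K) × ln(91900/3.2×10⁵)
   = (2.478 kJ/mol)(-1.248) = -3.09 kJ/mol
ΔG < 0, so the forward reaction is spontaneous (proceeds forward).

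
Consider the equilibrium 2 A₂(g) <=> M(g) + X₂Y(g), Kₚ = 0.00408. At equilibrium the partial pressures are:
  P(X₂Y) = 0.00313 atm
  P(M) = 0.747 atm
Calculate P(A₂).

P(A₂) = 0.757 atm

At equilibrium, Kₚ = P(M)·P(X₂Y) / P(A₂)² = 0.00408.
(0.747)·(0.00313) / (P(A₂))² = 0.00408
P(A₂)² = 0.573 ⇒ P(A₂) = 0.757 atm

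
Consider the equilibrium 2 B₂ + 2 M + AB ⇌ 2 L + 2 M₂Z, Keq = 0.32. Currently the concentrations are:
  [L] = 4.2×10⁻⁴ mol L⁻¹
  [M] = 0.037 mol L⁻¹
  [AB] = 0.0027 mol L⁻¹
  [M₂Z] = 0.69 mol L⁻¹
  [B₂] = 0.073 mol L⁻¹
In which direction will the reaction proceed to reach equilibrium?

Q = [L]²·[M₂Z]² / ([B₂]²·[M]²·[AB]) = (4.2×10⁻⁴)²·(0.69)² / ((0.073)²·(0.037)²·(0.0027)) = 4.3
Q = 4.3 > Keq = 0.32, so the reverse reaction proceeds.

toward reactants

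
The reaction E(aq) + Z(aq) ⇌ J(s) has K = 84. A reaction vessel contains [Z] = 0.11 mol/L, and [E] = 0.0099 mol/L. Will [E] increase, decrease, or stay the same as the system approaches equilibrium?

increase

(J is a pure solid — omitted from Q.)
Q = 1 / ([E]·[Z]) = 1 / ((0.0099)·(0.11)) = 920
Q = 920 > K = 84: net reverse reaction.
E is a reactant, so it increases.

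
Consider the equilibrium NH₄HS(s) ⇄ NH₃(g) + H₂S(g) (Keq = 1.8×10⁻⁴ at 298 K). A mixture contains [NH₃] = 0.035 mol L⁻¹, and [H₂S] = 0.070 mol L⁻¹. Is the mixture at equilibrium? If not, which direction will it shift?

(NH₄HS is a pure solid — omitted from Q.)
Q = [NH₃]·[H₂S] = (0.035)·(0.070) = 0.0025
Q = 0.0025 > Keq = 1.8×10⁻⁴: net reverse reaction.

no; Q > K, reaction proceeds in reverse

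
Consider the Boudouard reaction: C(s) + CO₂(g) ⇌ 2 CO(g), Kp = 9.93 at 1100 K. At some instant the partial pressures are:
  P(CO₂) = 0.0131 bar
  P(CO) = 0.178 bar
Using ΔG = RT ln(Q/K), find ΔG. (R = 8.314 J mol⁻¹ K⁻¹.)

ΔG = -12.9 kJ/mol

(C is a pure solid — omitted from Qp.)
Qp = P(CO)² / P(CO₂) = (0.178)² / (0.0131) = 2.42
ΔG = RT ln(Qp/Kp) = (8.314 J mol⁻¹ K⁻¹)(1100 K) × ln(2.42/9.93)
   = (9.145 kJ/mol)(-1.412) = -12.9 kJ/mol
ΔG < 0, so the forward reaction is spontaneous (proceeds forward).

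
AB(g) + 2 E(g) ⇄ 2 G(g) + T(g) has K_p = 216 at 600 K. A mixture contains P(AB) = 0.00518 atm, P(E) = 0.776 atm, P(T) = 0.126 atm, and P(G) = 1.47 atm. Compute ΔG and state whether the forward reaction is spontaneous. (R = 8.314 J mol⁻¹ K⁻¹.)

Q_p = P(G)²·P(T) / (P(AB)·P(E)²) = (1.47)²·(0.126) / ((0.00518)·(0.776)²) = 87.3
ΔG = RT ln(Q_p/K_p) = (8.314 J mol⁻¹ K⁻¹)(600 K) × ln(87.3/216)
   = (4.988 kJ/mol)(-0.9059) = -4.52 kJ/mol
ΔG < 0, so the forward reaction is spontaneous (proceeds forward).

ΔG = -4.52 kJ/mol; the forward reaction is spontaneous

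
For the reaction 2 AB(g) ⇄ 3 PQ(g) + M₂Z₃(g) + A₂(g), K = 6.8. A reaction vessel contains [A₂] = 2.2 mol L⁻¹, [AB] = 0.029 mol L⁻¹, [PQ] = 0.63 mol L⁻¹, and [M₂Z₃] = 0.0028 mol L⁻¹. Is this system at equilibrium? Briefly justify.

no; Q < K, reaction proceeds forward

Q = [PQ]³·[M₂Z₃]·[A₂] / [AB]² = (0.63)³·(0.0028)·(2.2) / (0.029)² = 1.8
Q = 1.8 < K = 6.8: net forward reaction.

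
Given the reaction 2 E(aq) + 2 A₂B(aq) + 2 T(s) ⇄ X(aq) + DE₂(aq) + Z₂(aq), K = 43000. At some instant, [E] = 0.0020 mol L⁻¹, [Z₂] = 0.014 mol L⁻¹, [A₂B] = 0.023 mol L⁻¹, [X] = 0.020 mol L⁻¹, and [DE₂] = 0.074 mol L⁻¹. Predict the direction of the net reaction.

(T is a pure solid — omitted from Q.)
Q = [X]·[DE₂]·[Z₂] / ([E]²·[A₂B]²) = (0.020)·(0.074)·(0.014) / ((0.0020)²·(0.023)²) = 9800
Q = 9800 < K = 43000, so the forward reaction proceeds.

in the forward direction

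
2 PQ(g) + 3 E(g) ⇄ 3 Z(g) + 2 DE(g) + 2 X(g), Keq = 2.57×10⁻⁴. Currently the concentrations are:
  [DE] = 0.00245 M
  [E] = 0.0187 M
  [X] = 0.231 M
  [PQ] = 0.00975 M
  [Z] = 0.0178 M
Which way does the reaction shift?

Q = [Z]³·[DE]²·[X]² / ([PQ]²·[E]³) = (0.0178)³·(0.00245)²·(0.231)² / ((0.00975)²·(0.0187)³) = 0.00291
Q = 0.00291 > Keq = 2.57×10⁻⁴, so the reverse reaction proceeds.

reverse (toward reactants)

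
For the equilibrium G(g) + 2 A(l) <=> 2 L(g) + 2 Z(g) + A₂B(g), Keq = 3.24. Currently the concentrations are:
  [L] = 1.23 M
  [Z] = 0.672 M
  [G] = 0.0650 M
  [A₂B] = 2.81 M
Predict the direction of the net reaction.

(A is a pure liquid — omitted from Q.)
Q = [L]²·[Z]²·[A₂B] / [G] = (1.23)²·(0.672)²·(2.81) / (0.0650) = 29.5
Q = 29.5 > Keq = 3.24, so the reverse reaction proceeds.

to the left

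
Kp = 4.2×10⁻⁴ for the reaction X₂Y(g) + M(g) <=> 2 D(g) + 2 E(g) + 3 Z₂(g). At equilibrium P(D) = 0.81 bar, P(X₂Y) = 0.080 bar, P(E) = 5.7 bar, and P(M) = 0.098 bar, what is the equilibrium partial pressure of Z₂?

At equilibrium, Kp = P(D)²·P(E)²·P(Z₂)³ / (P(X₂Y)·P(M)) = 4.2×10⁻⁴.
(0.81)²·(5.7)²·(P(Z₂))³ / ((0.080)·(0.098)) = 4.2×10⁻⁴
P(Z₂)³ = 1.54×10⁻⁷ ⇒ P(Z₂) = 0.0054 bar

P(Z₂) = 0.0054 bar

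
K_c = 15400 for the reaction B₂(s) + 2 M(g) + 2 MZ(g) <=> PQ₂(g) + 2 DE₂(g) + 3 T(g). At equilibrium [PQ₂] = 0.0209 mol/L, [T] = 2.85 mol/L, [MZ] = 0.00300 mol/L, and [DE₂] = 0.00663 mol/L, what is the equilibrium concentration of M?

[M] = 0.0124 mol/L

(B₂ is a pure solid — omitted from K_c.)
At equilibrium, K_c = [PQ₂]·[DE₂]²·[T]³ / ([M]²·[MZ]²) = 15400.
(0.0209)·(0.00663)²·(2.85)³ / (([M])²·(0.00300)²) = 15400
[M]² = 1.53×10⁻⁴ ⇒ [M] = 0.0124 mol/L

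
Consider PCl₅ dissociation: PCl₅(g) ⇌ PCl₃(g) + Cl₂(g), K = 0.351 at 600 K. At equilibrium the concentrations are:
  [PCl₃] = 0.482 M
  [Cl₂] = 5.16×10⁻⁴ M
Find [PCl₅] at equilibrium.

[PCl₅] = 7.09×10⁻⁴ M

At equilibrium, K = [PCl₃]·[Cl₂] / [PCl₅] = 0.351.
(0.482)·(5.16×10⁻⁴) / ([PCl₅]) = 0.351
[PCl₅] = 7.09×10⁻⁴ M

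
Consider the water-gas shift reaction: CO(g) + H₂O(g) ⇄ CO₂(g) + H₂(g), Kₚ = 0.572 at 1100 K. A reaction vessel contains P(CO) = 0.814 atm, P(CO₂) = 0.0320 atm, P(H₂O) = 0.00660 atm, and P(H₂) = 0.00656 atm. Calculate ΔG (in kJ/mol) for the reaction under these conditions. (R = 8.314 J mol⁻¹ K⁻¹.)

ΔG = -24.5 kJ/mol

Qₚ = P(CO₂)·P(H₂) / (P(CO)·P(H₂O)) = (0.0320)·(0.00656) / ((0.814)·(0.00660)) = 0.0391
ΔG = RT ln(Qₚ/Kₚ) = (8.314 J mol⁻¹ K⁻¹)(1100 K) × ln(0.0391/0.572)
   = (9.145 kJ/mol)(-2.683) = -24.5 kJ/mol
ΔG < 0, so the forward reaction is spontaneous (proceeds forward).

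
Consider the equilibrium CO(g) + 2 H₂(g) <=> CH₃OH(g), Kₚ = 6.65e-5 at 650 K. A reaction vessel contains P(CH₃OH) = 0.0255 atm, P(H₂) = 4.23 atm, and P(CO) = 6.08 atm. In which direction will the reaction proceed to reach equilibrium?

Qₚ = P(CH₃OH) / (P(CO)·P(H₂)²) = (0.0255) / ((6.08)·(4.23)²) = 2.34e-4
Qₚ = 2.34e-4 > Kₚ = 6.65e-5, so the reverse reaction proceeds.

reverse (toward reactants)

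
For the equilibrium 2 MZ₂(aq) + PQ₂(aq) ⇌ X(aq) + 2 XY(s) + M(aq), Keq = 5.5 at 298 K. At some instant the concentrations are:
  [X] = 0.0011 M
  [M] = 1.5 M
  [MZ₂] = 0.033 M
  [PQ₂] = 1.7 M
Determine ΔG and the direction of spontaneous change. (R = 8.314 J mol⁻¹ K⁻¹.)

ΔG = -4.51 kJ/mol; the forward reaction is spontaneous

(XY is a pure solid — omitted from Q.)
Q = [X]·[M] / ([MZ₂]²·[PQ₂]) = (0.0011)·(1.5) / ((0.033)²·(1.7)) = 0.891
ΔG = RT ln(Q/Keq) = (8.314 J mol⁻¹ K⁻¹)(298 K) × ln(0.891/5.5)
   = (2.478 kJ/mol)(-1.820) = -4.51 kJ/mol
ΔG < 0, so the forward reaction is spontaneous (proceeds forward).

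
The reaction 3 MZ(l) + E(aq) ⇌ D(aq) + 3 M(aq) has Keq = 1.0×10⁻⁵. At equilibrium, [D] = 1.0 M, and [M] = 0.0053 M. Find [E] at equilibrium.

(MZ is a pure liquid — omitted from Keq.)
At equilibrium, Keq = [D]·[M]³ / [E] = 1.0×10⁻⁵.
(1.0)·(0.0053)³ / ([E]) = 1.0×10⁻⁵
[E] = 0.0149 = 0.015 M

[E] = 0.015 M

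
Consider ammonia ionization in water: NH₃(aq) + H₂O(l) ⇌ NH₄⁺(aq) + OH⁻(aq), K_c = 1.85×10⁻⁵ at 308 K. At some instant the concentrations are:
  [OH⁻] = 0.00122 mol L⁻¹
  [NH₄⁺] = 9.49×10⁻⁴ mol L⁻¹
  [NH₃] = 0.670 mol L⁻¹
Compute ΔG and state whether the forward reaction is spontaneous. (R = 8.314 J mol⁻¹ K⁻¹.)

(H₂O is a pure liquid — omitted from Q_c.)
Q_c = [NH₄⁺]·[OH⁻] / [NH₃] = (9.49×10⁻⁴)·(0.00122) / (0.670) = 1.73×10⁻⁶
ΔG = RT ln(Q_c/K_c) = (8.314 J mol⁻¹ K⁻¹)(308 K) × ln(1.73×10⁻⁶/1.85×10⁻⁵)
   = (2.561 kJ/mol)(-2.370) = -6.07 kJ/mol
ΔG < 0, so the forward reaction is spontaneous (proceeds forward).

ΔG = -6.07 kJ/mol; the forward reaction is spontaneous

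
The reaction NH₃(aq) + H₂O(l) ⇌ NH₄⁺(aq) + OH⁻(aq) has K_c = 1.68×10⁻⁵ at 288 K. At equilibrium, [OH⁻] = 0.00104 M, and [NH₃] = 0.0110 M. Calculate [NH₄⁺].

[NH₄⁺] = 1.78×10⁻⁴ M

(H₂O is a pure liquid — omitted from K_c.)
At equilibrium, K_c = [NH₄⁺]·[OH⁻] / [NH₃] = 1.68×10⁻⁵.
([NH₄⁺])·(0.00104) / (0.0110) = 1.68×10⁻⁵
[NH₄⁺] = 1.78×10⁻⁴ M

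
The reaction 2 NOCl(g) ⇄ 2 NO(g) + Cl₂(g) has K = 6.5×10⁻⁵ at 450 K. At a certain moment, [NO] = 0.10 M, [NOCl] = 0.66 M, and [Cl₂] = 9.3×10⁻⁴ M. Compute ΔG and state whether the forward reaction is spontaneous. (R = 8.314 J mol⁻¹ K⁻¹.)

Q = [NO]²·[Cl₂] / [NOCl]² = (0.10)²·(9.3×10⁻⁴) / (0.66)² = 2.13×10⁻⁵
ΔG = RT ln(Q/K) = (8.314 J mol⁻¹ K⁻¹)(450 K) × ln(2.13×10⁻⁵/6.5×10⁻⁵)
   = (3.741 kJ/mol)(-1.116) = -4.17 kJ/mol
ΔG < 0, so the forward reaction is spontaneous (proceeds forward).

ΔG = -4.17 kJ/mol; the forward reaction is spontaneous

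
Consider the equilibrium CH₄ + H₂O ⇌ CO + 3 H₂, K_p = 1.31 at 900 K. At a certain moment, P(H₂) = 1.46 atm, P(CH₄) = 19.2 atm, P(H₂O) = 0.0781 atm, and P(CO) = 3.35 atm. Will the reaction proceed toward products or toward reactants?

reverse (toward reactants)

Q_p = P(CO)·P(H₂)³ / (P(CH₄)·P(H₂O)) = (3.35)·(1.46)³ / ((19.2)·(0.0781)) = 6.95
Q_p = 6.95 > K_p = 1.31, so the reverse reaction proceeds.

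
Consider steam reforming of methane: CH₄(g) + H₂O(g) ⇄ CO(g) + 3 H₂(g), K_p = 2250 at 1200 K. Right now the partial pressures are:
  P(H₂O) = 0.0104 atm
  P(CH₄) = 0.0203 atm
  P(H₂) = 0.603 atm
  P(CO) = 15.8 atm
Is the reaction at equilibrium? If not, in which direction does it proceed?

to the left

Q_p = P(CO)·P(H₂)³ / (P(CH₄)·P(H₂O)) = (15.8)·(0.603)³ / ((0.0203)·(0.0104)) = 16400
Q_p = 16400 > K_p = 2250, so the reverse reaction proceeds.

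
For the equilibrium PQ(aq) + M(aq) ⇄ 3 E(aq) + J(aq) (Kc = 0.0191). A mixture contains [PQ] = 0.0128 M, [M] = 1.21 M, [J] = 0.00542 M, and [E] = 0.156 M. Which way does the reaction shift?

Qc = [E]³·[J] / ([PQ]·[M]) = (0.156)³·(0.00542) / ((0.0128)·(1.21)) = 0.00133
Qc = 0.00133 < Kc = 0.0191, so the forward reaction proceeds.

forward (toward products)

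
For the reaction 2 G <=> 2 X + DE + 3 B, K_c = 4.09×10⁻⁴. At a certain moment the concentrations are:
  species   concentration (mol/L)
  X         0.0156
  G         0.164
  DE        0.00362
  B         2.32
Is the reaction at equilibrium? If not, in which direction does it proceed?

Q_c = [X]²·[DE]·[B]³ / [G]² = (0.0156)²·(0.00362)·(2.32)³ / (0.164)² = 4.09×10⁻⁴
Q_c = 4.09×10⁻⁴ = K_c, so the system is already at equilibrium.

no net change (already at equilibrium)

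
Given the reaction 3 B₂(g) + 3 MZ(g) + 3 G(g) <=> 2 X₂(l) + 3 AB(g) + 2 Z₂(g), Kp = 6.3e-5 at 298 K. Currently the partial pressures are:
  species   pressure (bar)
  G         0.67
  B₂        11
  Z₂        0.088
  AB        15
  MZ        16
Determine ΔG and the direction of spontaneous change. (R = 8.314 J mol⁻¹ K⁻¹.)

ΔG = -3.41 kJ/mol; the forward reaction is spontaneous

(X₂ is a pure liquid — omitted from Qp.)
Qp = P(AB)³·P(Z₂)² / (P(B₂)³·P(MZ)³·P(G)³) = (15)³·(0.088)² / ((11)³·(16)³·(0.67)³) = 1.59e-5
ΔG = RT ln(Qp/Kp) = (8.314 J mol⁻¹ K⁻¹)(298 K) × ln(1.59e-5/6.3e-5)
   = (2.478 kJ/mol)(-1.377) = -3.41 kJ/mol
ΔG < 0, so the forward reaction is spontaneous (proceeds forward).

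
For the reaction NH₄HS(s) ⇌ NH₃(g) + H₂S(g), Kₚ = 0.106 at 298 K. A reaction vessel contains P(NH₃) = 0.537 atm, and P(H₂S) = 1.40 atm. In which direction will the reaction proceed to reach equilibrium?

toward reactants

(NH₄HS is a pure solid — omitted from Qₚ.)
Qₚ = P(NH₃)·P(H₂S) = (0.537)·(1.40) = 0.752
Qₚ = 0.752 > Kₚ = 0.106, so the reverse reaction proceeds.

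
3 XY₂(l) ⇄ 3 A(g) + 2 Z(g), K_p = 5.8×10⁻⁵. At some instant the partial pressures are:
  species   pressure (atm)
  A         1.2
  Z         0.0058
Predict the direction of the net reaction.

at equilibrium

(XY₂ is a pure liquid — omitted from Q_p.)
Q_p = P(A)³·P(Z)² = (1.2)³·(0.0058)² = 5.8×10⁻⁵
Q_p = 5.8×10⁻⁵ = K_p, so the system is already at equilibrium.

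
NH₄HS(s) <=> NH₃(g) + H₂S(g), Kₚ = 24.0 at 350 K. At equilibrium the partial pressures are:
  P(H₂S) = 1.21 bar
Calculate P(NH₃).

P(NH₃) = 19.8 bar

(NH₄HS is a pure solid — omitted from Kₚ.)
At equilibrium, Kₚ = P(NH₃)·P(H₂S) = 24.0.
(P(NH₃))·(1.21) = 24.0
P(NH₃) = 19.8 bar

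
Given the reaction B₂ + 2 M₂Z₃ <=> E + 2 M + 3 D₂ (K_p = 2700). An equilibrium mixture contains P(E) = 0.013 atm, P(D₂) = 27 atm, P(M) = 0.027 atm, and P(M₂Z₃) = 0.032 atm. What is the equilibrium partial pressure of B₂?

At equilibrium, K_p = P(E)·P(M)²·P(D₂)³ / (P(B₂)·P(M₂Z₃)²) = 2700.
(0.013)·(0.027)²·(27)³ / ((P(B₂))·(0.032)²) = 2700
P(B₂) = 0.0675 = 0.067 atm

P(B₂) = 0.067 atm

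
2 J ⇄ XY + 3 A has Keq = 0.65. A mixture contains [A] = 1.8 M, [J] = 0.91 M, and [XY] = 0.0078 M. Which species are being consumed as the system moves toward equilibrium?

J (reactants)

Q = [XY]·[A]³ / [J]² = (0.0078)·(1.8)³ / (0.91)² = 0.055
Q = 0.055 < Keq = 0.65: net forward reaction.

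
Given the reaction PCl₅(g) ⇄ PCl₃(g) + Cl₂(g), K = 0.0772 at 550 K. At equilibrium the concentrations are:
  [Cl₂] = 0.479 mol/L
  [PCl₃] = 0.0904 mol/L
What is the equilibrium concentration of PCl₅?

[PCl₅] = 0.561 mol/L

At equilibrium, K = [PCl₃]·[Cl₂] / [PCl₅] = 0.0772.
(0.0904)·(0.479) / ([PCl₅]) = 0.0772
[PCl₅] = 0.561 mol/L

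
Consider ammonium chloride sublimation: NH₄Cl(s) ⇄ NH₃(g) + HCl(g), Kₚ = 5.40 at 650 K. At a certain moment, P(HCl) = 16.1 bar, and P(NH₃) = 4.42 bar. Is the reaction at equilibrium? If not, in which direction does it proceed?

reverse (toward reactants)

(NH₄Cl is a pure solid — omitted from Qₚ.)
Qₚ = P(NH₃)·P(HCl) = (4.42)·(16.1) = 71.2
Qₚ = 71.2 > Kₚ = 5.40, so the reverse reaction proceeds.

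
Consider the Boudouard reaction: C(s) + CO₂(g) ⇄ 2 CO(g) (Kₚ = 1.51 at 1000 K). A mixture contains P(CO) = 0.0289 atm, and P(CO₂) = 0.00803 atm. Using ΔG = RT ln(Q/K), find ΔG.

ΔG = -22.2 kJ/mol

(C is a pure solid — omitted from Qₚ.)
Qₚ = P(CO)² / P(CO₂) = (0.0289)² / (0.00803) = 0.104
ΔG = RT ln(Qₚ/Kₚ) = (8.314 J mol⁻¹ K⁻¹)(1000 K) × ln(0.104/1.51)
   = (8.314 kJ/mol)(-2.675) = -22.2 kJ/mol
ΔG < 0, so the forward reaction is spontaneous (proceeds forward).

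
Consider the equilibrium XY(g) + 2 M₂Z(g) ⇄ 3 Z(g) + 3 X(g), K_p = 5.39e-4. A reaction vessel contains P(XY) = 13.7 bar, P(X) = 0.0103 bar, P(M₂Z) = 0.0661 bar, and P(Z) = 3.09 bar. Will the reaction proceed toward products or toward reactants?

neither direction; the system is at equilibrium

Q_p = P(Z)³·P(X)³ / (P(XY)·P(M₂Z)²) = (3.09)³·(0.0103)³ / ((13.7)·(0.0661)²) = 5.39e-4
Q_p = 5.39e-4 = K_p, so the system is already at equilibrium.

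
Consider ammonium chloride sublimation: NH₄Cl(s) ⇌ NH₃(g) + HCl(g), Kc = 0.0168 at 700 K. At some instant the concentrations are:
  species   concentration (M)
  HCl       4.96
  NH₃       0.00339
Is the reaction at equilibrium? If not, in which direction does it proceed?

(NH₄Cl is a pure solid — omitted from Qc.)
Qc = [NH₃]·[HCl] = (0.00339)·(4.96) = 0.0168
Qc = 0.0168 = Kc, so the system is already at equilibrium.

neither direction; the system is at equilibrium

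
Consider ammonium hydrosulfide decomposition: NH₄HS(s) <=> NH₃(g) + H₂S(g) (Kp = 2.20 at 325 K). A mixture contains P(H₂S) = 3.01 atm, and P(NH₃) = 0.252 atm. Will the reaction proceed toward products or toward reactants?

toward products

(NH₄HS is a pure solid — omitted from Qp.)
Qp = P(NH₃)·P(H₂S) = (0.252)·(3.01) = 0.759
Qp = 0.759 < Kp = 2.20, so the forward reaction proceeds.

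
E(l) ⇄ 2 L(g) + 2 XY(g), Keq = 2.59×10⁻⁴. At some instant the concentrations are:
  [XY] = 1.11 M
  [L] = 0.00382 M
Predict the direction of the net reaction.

to the right

(E is a pure liquid — omitted from Q.)
Q = [L]²·[XY]² = (0.00382)²·(1.11)² = 1.80×10⁻⁵
Q = 1.80×10⁻⁵ < Keq = 2.59×10⁻⁴, so the forward reaction proceeds.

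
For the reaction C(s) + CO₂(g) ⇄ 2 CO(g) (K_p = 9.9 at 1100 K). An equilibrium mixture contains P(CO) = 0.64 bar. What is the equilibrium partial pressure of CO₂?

(C is a pure solid — omitted from K_p.)
At equilibrium, K_p = P(CO)² / P(CO₂) = 9.9.
(0.64)² / (P(CO₂)) = 9.9
P(CO₂) = 0.0414 = 0.041 bar

P(CO₂) = 0.041 bar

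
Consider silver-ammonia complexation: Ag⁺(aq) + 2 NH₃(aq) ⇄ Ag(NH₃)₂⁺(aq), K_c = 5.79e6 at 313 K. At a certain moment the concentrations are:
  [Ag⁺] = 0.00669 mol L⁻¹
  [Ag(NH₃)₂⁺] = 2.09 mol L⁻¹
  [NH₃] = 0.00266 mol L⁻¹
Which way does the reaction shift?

in the reverse direction

Q_c = [Ag(NH₃)₂⁺] / ([Ag⁺]·[NH₃]²) = (2.09) / ((0.00669)·(0.00266)²) = 4.42e7
Q_c = 4.42e7 > K_c = 5.79e6, so the reverse reaction proceeds.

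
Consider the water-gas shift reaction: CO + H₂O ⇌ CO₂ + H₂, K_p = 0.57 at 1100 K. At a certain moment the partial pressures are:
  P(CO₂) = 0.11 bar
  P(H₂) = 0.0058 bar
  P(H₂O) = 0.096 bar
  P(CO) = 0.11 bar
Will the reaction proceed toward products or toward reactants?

Q_p = P(CO₂)·P(H₂) / (P(CO)·P(H₂O)) = (0.11)·(0.0058) / ((0.11)·(0.096)) = 0.060
Q_p = 0.060 < K_p = 0.57, so the forward reaction proceeds.

toward products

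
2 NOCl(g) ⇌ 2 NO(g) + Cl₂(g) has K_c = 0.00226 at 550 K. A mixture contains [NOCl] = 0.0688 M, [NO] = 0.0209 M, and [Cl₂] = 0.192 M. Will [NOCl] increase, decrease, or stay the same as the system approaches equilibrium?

increase

Q_c = [NO]²·[Cl₂] / [NOCl]² = (0.0209)²·(0.192) / (0.0688)² = 0.0177
Q_c = 0.0177 > K_c = 0.00226: net reverse reaction.
NOCl is a reactant, so it increases.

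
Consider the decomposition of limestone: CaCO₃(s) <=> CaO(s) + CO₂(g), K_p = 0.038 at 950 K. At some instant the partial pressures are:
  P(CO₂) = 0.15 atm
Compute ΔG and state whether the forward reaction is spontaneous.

ΔG = 10.8 kJ/mol; the forward reaction is non-spontaneous

(CaCO₃, CaO are pure solids — omitted from Q_p.)
Q_p = P(CO₂) = 0.150
ΔG = RT ln(Q_p/K_p) = (8.314 J mol⁻¹ K⁻¹)(950 K) × ln(0.150/0.038)
   = (7.898 kJ/mol)(1.373) = 10.8 kJ/mol
ΔG > 0, so the forward reaction is non-spontaneous (proceeds in reverse).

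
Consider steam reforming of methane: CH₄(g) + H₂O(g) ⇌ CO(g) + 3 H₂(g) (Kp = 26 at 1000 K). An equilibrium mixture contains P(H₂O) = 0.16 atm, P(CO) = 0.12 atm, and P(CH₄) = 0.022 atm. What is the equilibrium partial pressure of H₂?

P(H₂) = 0.91 atm

At equilibrium, Kp = P(CO)·P(H₂)³ / (P(CH₄)·P(H₂O)) = 26.
(0.12)·(P(H₂))³ / ((0.022)·(0.16)) = 26
P(H₂)³ = 0.763 ⇒ P(H₂) = 0.91 atm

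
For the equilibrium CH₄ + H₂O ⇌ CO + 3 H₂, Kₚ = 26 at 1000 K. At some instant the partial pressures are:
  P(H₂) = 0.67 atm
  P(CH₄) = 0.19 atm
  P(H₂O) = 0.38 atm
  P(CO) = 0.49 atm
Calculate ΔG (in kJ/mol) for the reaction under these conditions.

Qₚ = P(CO)·P(H₂)³ / (P(CH₄)·P(H₂O)) = (0.49)·(0.67)³ / ((0.19)·(0.38)) = 2.04
ΔG = RT ln(Qₚ/Kₚ) = (8.314 J mol⁻¹ K⁻¹)(1000 K) × ln(2.04/26)
   = (8.314 kJ/mol)(-2.545) = -21.2 kJ/mol
ΔG < 0, so the forward reaction is spontaneous (proceeds forward).

ΔG = -21.2 kJ/mol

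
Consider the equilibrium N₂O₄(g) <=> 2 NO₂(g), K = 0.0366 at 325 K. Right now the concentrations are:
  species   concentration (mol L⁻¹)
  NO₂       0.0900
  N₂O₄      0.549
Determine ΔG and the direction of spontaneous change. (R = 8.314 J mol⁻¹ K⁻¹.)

Q = [NO₂]² / [N₂O₄] = (0.0900)² / (0.549) = 0.0148
ΔG = RT ln(Q/K) = (8.314 J mol⁻¹ K⁻¹)(325 K) × ln(0.0148/0.0366)
   = (2.702 kJ/mol)(-0.9054) = -2.45 kJ/mol
ΔG < 0, so the forward reaction is spontaneous (proceeds forward).

ΔG = -2.45 kJ/mol; the forward reaction is spontaneous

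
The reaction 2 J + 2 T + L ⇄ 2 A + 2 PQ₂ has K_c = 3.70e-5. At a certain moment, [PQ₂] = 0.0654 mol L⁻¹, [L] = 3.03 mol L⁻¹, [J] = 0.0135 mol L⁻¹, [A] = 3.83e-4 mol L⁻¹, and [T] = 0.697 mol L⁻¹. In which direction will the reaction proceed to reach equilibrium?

to the right

Q_c = [A]²·[PQ₂]² / ([J]²·[T]²·[L]) = (3.83e-4)²·(0.0654)² / ((0.0135)²·(0.697)²·(3.03)) = 2.34e-6
Q_c = 2.34e-6 < K_c = 3.70e-5, so the forward reaction proceeds.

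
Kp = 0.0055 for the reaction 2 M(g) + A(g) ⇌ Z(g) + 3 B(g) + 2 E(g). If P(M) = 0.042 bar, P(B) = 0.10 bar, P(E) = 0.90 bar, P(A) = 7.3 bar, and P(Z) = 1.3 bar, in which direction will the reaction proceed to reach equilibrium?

reverse (toward reactants)

Qp = P(Z)·P(B)³·P(E)² / (P(M)²·P(A)) = (1.3)·(0.10)³·(0.90)² / ((0.042)²·(7.3)) = 0.082
Qp = 0.082 > Kp = 0.0055, so the reverse reaction proceeds.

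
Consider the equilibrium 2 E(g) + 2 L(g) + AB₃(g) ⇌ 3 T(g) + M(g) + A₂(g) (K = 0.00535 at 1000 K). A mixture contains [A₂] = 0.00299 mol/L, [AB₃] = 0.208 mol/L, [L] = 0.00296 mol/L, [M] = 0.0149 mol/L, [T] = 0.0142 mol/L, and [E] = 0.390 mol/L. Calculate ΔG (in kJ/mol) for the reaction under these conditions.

ΔG = -20.4 kJ/mol

Q = [T]³·[M]·[A₂] / ([E]²·[L]²·[AB₃]) = (0.0142)³·(0.0149)·(0.00299) / ((0.390)²·(0.00296)²·(0.208)) = 4.60×10⁻⁴
ΔG = RT ln(Q/K) = (8.314 J mol⁻¹ K⁻¹)(1000 K) × ln(4.60×10⁻⁴/0.00535)
   = (8.314 kJ/mol)(-2.454) = -20.4 kJ/mol
ΔG < 0, so the forward reaction is spontaneous (proceeds forward).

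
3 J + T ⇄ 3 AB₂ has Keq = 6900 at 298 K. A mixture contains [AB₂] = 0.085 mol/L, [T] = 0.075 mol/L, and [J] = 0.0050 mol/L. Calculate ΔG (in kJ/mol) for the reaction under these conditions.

ΔG = 5.58 kJ/mol

Q = [AB₂]³ / ([J]³·[T]) = (0.085)³ / ((0.0050)³·(0.075)) = 65500
ΔG = RT ln(Q/Keq) = (8.314 J mol⁻¹ K⁻¹)(298 K) × ln(65500/6900)
   = (2.478 kJ/mol)(2.251) = 5.58 kJ/mol
ΔG > 0, so the forward reaction is non-spontaneous (proceeds in reverse).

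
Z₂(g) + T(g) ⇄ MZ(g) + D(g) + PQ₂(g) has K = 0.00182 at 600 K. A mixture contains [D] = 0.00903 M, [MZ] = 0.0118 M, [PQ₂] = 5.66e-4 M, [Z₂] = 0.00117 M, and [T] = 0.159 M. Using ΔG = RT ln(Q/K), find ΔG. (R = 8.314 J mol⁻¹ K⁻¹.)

Q = [MZ]·[D]·[PQ₂] / ([Z₂]·[T]) = (0.0118)·(0.00903)·(5.66e-4) / ((0.00117)·(0.159)) = 3.24e-4
ΔG = RT ln(Q/K) = (8.314 J mol⁻¹ K⁻¹)(600 K) × ln(3.24e-4/0.00182)
   = (4.988 kJ/mol)(-1.726) = -8.61 kJ/mol
ΔG < 0, so the forward reaction is spontaneous (proceeds forward).

ΔG = -8.61 kJ/mol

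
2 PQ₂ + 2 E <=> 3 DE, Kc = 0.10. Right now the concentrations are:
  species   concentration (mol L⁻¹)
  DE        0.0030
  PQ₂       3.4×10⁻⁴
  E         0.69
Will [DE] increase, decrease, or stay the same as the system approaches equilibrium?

Qc = [DE]³ / ([PQ₂]²·[E]²) = (0.0030)³ / ((3.4×10⁻⁴)²·(0.69)²) = 0.49
Qc = 0.49 > Kc = 0.10: net reverse reaction.
DE is a product, so it decreases.

decrease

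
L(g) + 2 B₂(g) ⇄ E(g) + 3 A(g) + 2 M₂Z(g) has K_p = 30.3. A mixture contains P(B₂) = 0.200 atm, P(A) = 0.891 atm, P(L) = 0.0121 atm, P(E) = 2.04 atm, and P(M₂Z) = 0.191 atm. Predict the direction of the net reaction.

Q_p = P(E)·P(A)³·P(M₂Z)² / (P(L)·P(B₂)²) = (2.04)·(0.891)³·(0.191)² / ((0.0121)·(0.200)²) = 109
Q_p = 109 > K_p = 30.3, so the reverse reaction proceeds.

in the reverse direction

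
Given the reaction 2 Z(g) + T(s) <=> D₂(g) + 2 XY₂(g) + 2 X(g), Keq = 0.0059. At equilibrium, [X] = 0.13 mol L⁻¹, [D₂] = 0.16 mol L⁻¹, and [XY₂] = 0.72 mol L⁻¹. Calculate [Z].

[Z] = 0.49 mol L⁻¹

(T is a pure solid — omitted from Keq.)
At equilibrium, Keq = [D₂]·[XY₂]²·[X]² / [Z]² = 0.0059.
(0.16)·(0.72)²·(0.13)² / ([Z])² = 0.0059
[Z]² = 0.238 ⇒ [Z] = 0.49 mol L⁻¹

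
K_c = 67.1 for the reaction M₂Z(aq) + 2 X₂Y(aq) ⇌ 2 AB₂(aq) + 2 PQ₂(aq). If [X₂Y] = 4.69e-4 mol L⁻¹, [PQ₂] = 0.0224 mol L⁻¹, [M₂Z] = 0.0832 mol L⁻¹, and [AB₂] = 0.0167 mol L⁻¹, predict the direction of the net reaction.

in the forward direction

Q_c = [AB₂]²·[PQ₂]² / ([M₂Z]·[X₂Y]²) = (0.0167)²·(0.0224)² / ((0.0832)·(4.69e-4)²) = 7.65
Q_c = 7.65 < K_c = 67.1, so the forward reaction proceeds.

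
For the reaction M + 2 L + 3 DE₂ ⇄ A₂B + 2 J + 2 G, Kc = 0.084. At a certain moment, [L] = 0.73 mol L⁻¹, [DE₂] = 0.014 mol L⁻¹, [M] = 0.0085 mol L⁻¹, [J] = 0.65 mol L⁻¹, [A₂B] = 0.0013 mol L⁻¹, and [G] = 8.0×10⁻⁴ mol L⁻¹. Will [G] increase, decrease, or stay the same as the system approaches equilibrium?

increase

Qc = [A₂B]·[J]²·[G]² / ([M]·[L]²·[DE₂]³) = (0.0013)·(0.65)²·(8.0×10⁻⁴)² / ((0.0085)·(0.73)²·(0.014)³) = 0.028
Qc = 0.028 < Kc = 0.084: net forward reaction.
G is a product, so it increases.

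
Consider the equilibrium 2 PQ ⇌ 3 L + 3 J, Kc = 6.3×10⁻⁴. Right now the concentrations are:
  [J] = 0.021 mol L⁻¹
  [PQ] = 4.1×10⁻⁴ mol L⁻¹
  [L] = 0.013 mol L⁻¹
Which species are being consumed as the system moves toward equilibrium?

PQ (reactants)

Qc = [L]³·[J]³ / [PQ]² = (0.013)³·(0.021)³ / (4.1×10⁻⁴)² = 1.2×10⁻⁴
Qc = 1.2×10⁻⁴ < Kc = 6.3×10⁻⁴: net forward reaction.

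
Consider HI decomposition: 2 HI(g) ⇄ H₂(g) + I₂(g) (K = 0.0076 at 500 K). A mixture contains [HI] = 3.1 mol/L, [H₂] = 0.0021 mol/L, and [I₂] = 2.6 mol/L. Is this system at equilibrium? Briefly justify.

no; Q < K, reaction proceeds forward

Q = [H₂]·[I₂] / [HI]² = (0.0021)·(2.6) / (3.1)² = 5.7×10⁻⁴
Q = 5.7×10⁻⁴ < K = 0.0076: net forward reaction.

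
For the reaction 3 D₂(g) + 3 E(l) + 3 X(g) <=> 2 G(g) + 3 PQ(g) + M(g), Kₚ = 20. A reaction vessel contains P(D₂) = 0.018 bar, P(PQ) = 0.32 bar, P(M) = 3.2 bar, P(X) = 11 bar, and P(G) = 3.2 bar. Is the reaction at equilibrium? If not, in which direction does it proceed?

in the reverse direction

(E is a pure liquid — omitted from Qₚ.)
Qₚ = P(G)²·P(PQ)³·P(M) / (P(D₂)³·P(X)³) = (3.2)²·(0.32)³·(3.2) / ((0.018)³·(11)³) = 140
Qₚ = 140 > Kₚ = 20, so the reverse reaction proceeds.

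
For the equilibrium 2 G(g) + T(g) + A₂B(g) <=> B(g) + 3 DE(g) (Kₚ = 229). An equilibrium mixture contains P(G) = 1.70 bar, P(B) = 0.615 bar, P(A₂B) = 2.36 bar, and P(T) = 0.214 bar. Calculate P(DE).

P(DE) = 8.16 bar

At equilibrium, Kₚ = P(B)·P(DE)³ / (P(G)²·P(T)·P(A₂B)) = 229.
(0.615)·(P(DE))³ / ((1.70)²·(0.214)·(2.36)) = 229
P(DE)³ = 543 ⇒ P(DE) = 8.16 bar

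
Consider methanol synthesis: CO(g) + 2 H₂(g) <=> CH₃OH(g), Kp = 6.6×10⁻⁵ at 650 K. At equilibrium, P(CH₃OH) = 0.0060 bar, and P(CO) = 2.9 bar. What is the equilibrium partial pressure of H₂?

P(H₂) = 5.6 bar

At equilibrium, Kp = P(CH₃OH) / (P(CO)·P(H₂)²) = 6.6×10⁻⁵.
(0.0060) / ((2.9)·(P(H₂))²) = 6.6×10⁻⁵
P(H₂)² = 31.3 ⇒ P(H₂) = 5.6 bar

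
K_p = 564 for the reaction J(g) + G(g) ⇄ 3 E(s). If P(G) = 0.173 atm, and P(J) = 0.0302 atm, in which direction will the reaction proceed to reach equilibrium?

(E is a pure solid — omitted from Q_p.)
Q_p = 1 / (P(J)·P(G)) = 1 / ((0.0302)·(0.173)) = 191
Q_p = 191 < K_p = 564, so the forward reaction proceeds.

in the forward direction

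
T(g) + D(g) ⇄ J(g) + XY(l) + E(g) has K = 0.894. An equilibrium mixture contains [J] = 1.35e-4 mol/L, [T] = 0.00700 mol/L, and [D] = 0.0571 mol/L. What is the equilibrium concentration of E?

(XY is a pure liquid — omitted from K.)
At equilibrium, K = [J]·[E] / ([T]·[D]) = 0.894.
(1.35e-4)·([E]) / ((0.00700)·(0.0571)) = 0.894
[E] = 2.65 mol/L

[E] = 2.65 mol/L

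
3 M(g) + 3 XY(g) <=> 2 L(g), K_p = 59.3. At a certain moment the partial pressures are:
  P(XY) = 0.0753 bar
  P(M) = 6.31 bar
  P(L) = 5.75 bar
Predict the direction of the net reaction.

Q_p = P(L)² / (P(M)³·P(XY)³) = (5.75)² / ((6.31)³·(0.0753)³) = 308
Q_p = 308 > K_p = 59.3, so the reverse reaction proceeds.

to the left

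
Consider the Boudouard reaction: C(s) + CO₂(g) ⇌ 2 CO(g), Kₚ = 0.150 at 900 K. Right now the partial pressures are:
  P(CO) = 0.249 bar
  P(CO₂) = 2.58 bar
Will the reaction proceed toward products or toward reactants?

(C is a pure solid — omitted from Qₚ.)
Qₚ = P(CO)² / P(CO₂) = (0.249)² / (2.58) = 0.0240
Qₚ = 0.0240 < Kₚ = 0.150, so the forward reaction proceeds.

forward (toward products)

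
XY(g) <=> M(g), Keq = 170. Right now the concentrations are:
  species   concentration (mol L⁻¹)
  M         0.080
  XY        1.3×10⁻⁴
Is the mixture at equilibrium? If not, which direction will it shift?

Q = [M] / [XY] = (0.080) / (1.3×10⁻⁴) = 620
Q = 620 > Keq = 170: net reverse reaction.

no; Q > K, reaction proceeds in reverse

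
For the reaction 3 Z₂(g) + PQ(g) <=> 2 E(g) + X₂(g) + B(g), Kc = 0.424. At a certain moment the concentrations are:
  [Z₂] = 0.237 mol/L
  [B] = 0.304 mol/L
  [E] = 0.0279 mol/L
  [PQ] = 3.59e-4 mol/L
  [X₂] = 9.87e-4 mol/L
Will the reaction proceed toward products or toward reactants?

Qc = [E]²·[X₂]·[B] / ([Z₂]³·[PQ]) = (0.0279)²·(9.87e-4)·(0.304) / ((0.237)³·(3.59e-4)) = 0.0489
Qc = 0.0489 < Kc = 0.424, so the forward reaction proceeds.

in the forward direction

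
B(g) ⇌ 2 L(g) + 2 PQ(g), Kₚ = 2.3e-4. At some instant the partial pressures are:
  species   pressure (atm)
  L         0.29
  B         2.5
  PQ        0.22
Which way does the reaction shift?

reverse (toward reactants)

Qₚ = P(L)²·P(PQ)² / P(B) = (0.29)²·(0.22)² / (2.5) = 0.0016
Qₚ = 0.0016 > Kₚ = 2.3e-4, so the reverse reaction proceeds.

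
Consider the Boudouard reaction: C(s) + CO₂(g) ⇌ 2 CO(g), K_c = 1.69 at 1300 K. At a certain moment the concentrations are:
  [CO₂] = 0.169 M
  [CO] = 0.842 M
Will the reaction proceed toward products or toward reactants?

(C is a pure solid — omitted from Q_c.)
Q_c = [CO]² / [CO₂] = (0.842)² / (0.169) = 4.20
Q_c = 4.20 > K_c = 1.69, so the reverse reaction proceeds.

reverse (toward reactants)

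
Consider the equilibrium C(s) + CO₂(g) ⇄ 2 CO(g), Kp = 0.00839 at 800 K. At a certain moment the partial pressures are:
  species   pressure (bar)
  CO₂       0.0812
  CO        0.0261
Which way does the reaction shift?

(C is a pure solid — omitted from Qp.)
Qp = P(CO)² / P(CO₂) = (0.0261)² / (0.0812) = 0.00839
Qp = 0.00839 = Kp, so the system is already at equilibrium.

no net change (already at equilibrium)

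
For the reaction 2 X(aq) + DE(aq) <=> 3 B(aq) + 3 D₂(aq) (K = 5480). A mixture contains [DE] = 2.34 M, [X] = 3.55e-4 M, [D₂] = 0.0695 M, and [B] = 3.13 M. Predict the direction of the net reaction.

Q = [B]³·[D₂]³ / ([X]²·[DE]) = (3.13)³·(0.0695)³ / ((3.55e-4)²·(2.34)) = 34900
Q = 34900 > K = 5480, so the reverse reaction proceeds.

in the reverse direction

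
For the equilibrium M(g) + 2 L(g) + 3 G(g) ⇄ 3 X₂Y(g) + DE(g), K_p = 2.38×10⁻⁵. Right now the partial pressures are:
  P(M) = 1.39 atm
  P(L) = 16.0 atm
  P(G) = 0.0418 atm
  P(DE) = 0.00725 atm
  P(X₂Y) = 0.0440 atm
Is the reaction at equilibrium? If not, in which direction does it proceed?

Q_p = P(X₂Y)³·P(DE) / (P(M)·P(L)²·P(G)³) = (0.0440)³·(0.00725) / ((1.39)·(16.0)²·(0.0418)³) = 2.38×10⁻⁵
Q_p = 2.38×10⁻⁵ = K_p, so the system is already at equilibrium.

neither direction; the system is at equilibrium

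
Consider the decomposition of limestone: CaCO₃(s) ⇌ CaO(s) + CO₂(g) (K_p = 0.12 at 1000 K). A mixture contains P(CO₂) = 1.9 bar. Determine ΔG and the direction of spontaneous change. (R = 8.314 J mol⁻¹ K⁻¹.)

ΔG = 23.0 kJ/mol; the forward reaction is non-spontaneous

(CaCO₃, CaO are pure solids — omitted from Q_p.)
Q_p = P(CO₂) = 1.90
ΔG = RT ln(Q_p/K_p) = (8.314 J mol⁻¹ K⁻¹)(1000 K) × ln(1.90/0.12)
   = (8.314 kJ/mol)(2.762) = 23.0 kJ/mol
ΔG > 0, so the forward reaction is non-spontaneous (proceeds in reverse).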